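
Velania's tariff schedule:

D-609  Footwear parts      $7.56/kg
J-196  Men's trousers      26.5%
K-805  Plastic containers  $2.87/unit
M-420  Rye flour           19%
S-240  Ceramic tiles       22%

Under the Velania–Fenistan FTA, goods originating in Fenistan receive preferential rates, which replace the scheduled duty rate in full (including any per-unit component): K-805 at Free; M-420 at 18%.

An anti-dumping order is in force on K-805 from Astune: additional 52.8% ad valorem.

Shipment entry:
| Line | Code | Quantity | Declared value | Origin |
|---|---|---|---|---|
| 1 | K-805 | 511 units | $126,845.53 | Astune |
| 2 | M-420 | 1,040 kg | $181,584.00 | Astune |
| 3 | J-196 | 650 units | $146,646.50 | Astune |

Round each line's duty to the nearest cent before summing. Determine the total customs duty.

Line 1 (K-805, Astune, 511 units, $126,845.53):
Base rate for K-805 is $2.87/unit.
K-805 has an FTA preferential rate, but origin Astune is not Fenistan; base rate stands.
Additional duty on K-805 from Astune: +52.8% ad valorem. Applied ad valorem rate = 52.8%.
Duty = $126,845.53 × 52.8% + 511 × $2.87 = $68,441.01.
Line 2 (M-420, Astune, 1,040 kg, $181,584.00):
Base rate for M-420 is 19%.
M-420 has an FTA preferential rate, but origin Astune is not Fenistan; base rate stands.
Duty = $181,584.00 × 19% = $34,500.96.
Line 3 (J-196, Astune, 650 units, $146,646.50):
Base rate for J-196 is 26.5%.
Duty = $146,646.50 × 26.5% = $38,861.32.
Total = $68,441.01 + $34,500.96 + $38,861.32 = $141,803.29.

$141,803.29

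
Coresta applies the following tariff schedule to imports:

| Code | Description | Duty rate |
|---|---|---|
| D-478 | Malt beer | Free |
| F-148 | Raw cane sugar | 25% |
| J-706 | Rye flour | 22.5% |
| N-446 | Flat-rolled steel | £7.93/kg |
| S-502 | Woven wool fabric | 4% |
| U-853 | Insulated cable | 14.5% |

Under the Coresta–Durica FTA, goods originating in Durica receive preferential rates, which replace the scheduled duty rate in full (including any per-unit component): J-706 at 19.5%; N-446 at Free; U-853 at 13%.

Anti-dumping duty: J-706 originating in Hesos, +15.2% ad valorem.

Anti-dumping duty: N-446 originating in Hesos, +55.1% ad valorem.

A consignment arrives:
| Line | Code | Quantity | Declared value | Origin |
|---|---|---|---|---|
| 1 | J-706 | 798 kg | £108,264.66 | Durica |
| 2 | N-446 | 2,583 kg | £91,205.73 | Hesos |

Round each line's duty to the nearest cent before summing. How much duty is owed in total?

£91,849.16

Line 1 (J-706, Durica, 798 kg, £108,264.66):
Base rate for J-706 is 22.5%.
Origin Durica qualifies under the Coresta–Durica agreement and J-706 is covered: preferential rate 19.5% applies instead.
The additional-duty order on J-706 targets Hesos, not Durica; it does not apply.
Duty = £108,264.66 × 19.5% = £21,111.61.
Line 2 (N-446, Hesos, 2,583 kg, £91,205.73):
Base rate for N-446 is £7.93/kg.
N-446 has an FTA preferential rate, but origin Hesos is not Durica; base rate stands.
Additional duty on N-446 from Hesos: +55.1% ad valorem. Applied ad valorem rate = 55.1%.
Duty = £91,205.73 × 55.1% + 2,583 × £7.93 = £70,737.55.
Total = £21,111.61 + £70,737.55 = £91,849.16.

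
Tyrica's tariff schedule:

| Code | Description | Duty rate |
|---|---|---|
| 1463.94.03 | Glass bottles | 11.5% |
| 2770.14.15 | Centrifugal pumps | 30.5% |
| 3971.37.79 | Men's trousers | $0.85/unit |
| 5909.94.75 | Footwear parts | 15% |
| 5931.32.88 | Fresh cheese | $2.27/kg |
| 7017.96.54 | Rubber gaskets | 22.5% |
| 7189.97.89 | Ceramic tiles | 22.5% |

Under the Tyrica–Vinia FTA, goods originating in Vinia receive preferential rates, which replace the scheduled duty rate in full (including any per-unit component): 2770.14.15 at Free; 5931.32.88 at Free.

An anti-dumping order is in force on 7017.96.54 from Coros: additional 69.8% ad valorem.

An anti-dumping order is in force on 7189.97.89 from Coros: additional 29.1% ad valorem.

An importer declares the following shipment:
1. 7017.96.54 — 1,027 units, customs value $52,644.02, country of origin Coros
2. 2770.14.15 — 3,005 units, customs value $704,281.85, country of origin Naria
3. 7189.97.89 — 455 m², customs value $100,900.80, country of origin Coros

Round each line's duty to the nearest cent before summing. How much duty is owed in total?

Line 1 (7017.96.54, Coros, 1,027 units, $52,644.02):
Base rate for 7017.96.54 is 22.5%.
Additional duty on 7017.96.54 from Coros: +69.8%. Applied ad valorem rate: 22.5% + 69.8% = 92.3%.
Duty = $52,644.02 × 92.3% = $48,590.43.
Line 2 (2770.14.15, Naria, 3,005 units, $704,281.85):
Base rate for 2770.14.15 is 30.5%.
2770.14.15 has an FTA preferential rate, but origin Naria is not Vinia; base rate stands.
Duty = $704,281.85 × 30.5% = $214,805.96.
Line 3 (7189.97.89, Coros, 455 m², $100,900.80):
Base rate for 7189.97.89 is 22.5%.
Additional duty on 7189.97.89 from Coros: +29.1%. Applied ad valorem rate: 22.5% + 29.1% = 51.6%.
Duty = $100,900.80 × 51.6% = $52,064.81.
Total = $48,590.43 + $214,805.96 + $52,064.81 = $315,461.20.

$315,461.20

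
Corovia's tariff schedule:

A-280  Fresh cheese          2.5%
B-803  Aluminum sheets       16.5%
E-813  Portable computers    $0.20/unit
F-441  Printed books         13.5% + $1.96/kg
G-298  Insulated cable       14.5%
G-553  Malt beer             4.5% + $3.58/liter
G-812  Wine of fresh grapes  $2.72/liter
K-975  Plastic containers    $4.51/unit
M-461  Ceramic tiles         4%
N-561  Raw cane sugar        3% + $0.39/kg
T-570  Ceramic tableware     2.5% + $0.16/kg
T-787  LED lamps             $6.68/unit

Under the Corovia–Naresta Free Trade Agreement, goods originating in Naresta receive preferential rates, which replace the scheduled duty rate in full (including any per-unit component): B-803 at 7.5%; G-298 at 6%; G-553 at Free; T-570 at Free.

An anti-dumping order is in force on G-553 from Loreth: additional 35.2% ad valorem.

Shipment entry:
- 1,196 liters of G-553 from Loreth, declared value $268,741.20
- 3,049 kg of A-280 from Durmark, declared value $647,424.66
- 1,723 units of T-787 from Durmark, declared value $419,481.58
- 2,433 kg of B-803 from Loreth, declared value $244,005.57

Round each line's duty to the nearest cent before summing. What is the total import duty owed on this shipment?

Line 1 (G-553, Loreth, 1,196 liters, $268,741.20):
Base rate for G-553 is 4.5% + $3.58/liter.
G-553 has an FTA preferential rate, but origin Loreth is not Naresta; base rate stands.
Additional duty on G-553 from Loreth: +35.2%. Applied ad valorem rate: 4.5% + 35.2% = 39.7%.
Duty = $268,741.20 × 39.7% + 1,196 × $3.58 = $110,971.94.
Line 2 (A-280, Durmark, 3,049 kg, $647,424.66):
Base rate for A-280 is 2.5%.
Duty = $647,424.66 × 2.5% = $16,185.62.
Line 3 (T-787, Durmark, 1,723 units, $419,481.58):
Base rate for T-787 is $6.68/unit.
Duty = 1,723 × $6.68 = $11,509.64.
Line 4 (B-803, Loreth, 2,433 kg, $244,005.57):
Base rate for B-803 is 16.5%.
B-803 has an FTA preferential rate, but origin Loreth is not Naresta; base rate stands.
Duty = $244,005.57 × 16.5% = $40,260.92.
Total = $110,971.94 + $16,185.62 + $11,509.64 + $40,260.92 = $178,928.12.

$178,928.12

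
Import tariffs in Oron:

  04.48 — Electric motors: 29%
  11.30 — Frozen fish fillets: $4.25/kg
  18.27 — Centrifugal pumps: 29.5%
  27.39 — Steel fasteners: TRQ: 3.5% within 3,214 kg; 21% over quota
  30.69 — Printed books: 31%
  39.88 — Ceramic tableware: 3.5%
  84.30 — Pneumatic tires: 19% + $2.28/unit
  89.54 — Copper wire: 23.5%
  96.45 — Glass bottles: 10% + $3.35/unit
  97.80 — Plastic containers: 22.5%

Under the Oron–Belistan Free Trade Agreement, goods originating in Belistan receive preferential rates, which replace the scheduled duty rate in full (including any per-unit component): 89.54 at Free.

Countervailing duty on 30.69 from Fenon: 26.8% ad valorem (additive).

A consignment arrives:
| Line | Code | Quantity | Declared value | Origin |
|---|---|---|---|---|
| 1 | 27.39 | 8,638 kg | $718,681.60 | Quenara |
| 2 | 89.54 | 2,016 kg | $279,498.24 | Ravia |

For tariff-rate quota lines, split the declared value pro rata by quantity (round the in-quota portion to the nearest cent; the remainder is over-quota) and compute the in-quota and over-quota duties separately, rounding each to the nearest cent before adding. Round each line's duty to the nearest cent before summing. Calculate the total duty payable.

$169,809.39

Line 1 (27.39, Quenara, 8,638 kg, $718,681.60):
Code 27.39 is under a tariff-rate quota (threshold 3,214 kg). In-quota: 3,214 kg at 3.5%; over-quota: 5,424 kg at 21%.
Pro-rata value split: in-quota = $718,681.60 × 3,214/8,638 = $267,404.80; over-quota = $718,681.60 − $267,404.80 = $451,276.80.
In-quota duty = $267,404.80 × 3.5% = $9,359.17. Over-quota duty = $451,276.80 × 21% = $94,768.13.
Line duty = $9,359.17 + $94,768.13 = $104,127.30.
Line 2 (89.54, Ravia, 2,016 kg, $279,498.24):
Base rate for 89.54 is 23.5%.
89.54 has an FTA preferential rate, but origin Ravia is not Belistan; base rate stands.
Duty = $279,498.24 × 23.5% = $65,682.09.
Total = $104,127.30 + $65,682.09 = $169,809.39.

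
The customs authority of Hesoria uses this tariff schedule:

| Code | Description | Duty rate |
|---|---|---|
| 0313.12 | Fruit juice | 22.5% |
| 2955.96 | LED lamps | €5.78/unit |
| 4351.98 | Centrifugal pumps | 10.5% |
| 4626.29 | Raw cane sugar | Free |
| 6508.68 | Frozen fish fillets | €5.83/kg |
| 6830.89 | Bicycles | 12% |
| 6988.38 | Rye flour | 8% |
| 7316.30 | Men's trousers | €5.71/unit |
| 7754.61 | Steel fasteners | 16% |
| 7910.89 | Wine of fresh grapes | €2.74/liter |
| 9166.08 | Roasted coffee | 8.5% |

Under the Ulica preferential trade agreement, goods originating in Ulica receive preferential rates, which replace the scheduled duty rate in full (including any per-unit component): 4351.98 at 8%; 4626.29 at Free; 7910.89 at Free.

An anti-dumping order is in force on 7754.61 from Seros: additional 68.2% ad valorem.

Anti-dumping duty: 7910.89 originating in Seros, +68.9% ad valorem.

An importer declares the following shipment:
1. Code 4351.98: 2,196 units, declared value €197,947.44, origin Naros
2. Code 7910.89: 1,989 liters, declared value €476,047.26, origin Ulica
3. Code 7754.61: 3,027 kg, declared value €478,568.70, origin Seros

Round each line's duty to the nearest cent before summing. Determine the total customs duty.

€423,739.33

Line 1 (4351.98, Naros, 2,196 units, €197,947.44):
Base rate for 4351.98 is 10.5%.
4351.98 has an FTA preferential rate, but origin Naros is not Ulica; base rate stands.
Duty = €197,947.44 × 10.5% = €20,784.48.
Line 2 (7910.89, Ulica, 1,989 liters, €476,047.26):
Base rate for 7910.89 is €2.74/liter.
Origin Ulica qualifies under the Hesoria–Ulica agreement and 7910.89 is covered: preferential rate Free applies instead.
The additional-duty order on 7910.89 targets Seros, not Ulica; it does not apply.
Duty = €476,047.26 × 0% = €0.00.
Line 3 (7754.61, Seros, 3,027 kg, €478,568.70):
Base rate for 7754.61 is 16%.
Additional duty on 7754.61 from Seros: +68.2%. Applied ad valorem rate: 16% + 68.2% = 84.2%.
Duty = €478,568.70 × 84.2% = €402,954.85.
Total = €20,784.48 + €0.00 + €402,954.85 = €423,739.33.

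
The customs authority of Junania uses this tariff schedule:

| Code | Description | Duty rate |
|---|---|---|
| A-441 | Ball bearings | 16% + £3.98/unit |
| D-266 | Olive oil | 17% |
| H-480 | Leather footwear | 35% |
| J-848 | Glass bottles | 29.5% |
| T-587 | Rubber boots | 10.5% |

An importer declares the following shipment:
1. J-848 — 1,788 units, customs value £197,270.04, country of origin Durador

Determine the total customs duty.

Line 1 (J-848, Durador, 1,788 units, £197,270.04):
Base rate for J-848 is 29.5%.
Duty = £197,270.04 × 29.5% = £58,194.66.

£58,194.66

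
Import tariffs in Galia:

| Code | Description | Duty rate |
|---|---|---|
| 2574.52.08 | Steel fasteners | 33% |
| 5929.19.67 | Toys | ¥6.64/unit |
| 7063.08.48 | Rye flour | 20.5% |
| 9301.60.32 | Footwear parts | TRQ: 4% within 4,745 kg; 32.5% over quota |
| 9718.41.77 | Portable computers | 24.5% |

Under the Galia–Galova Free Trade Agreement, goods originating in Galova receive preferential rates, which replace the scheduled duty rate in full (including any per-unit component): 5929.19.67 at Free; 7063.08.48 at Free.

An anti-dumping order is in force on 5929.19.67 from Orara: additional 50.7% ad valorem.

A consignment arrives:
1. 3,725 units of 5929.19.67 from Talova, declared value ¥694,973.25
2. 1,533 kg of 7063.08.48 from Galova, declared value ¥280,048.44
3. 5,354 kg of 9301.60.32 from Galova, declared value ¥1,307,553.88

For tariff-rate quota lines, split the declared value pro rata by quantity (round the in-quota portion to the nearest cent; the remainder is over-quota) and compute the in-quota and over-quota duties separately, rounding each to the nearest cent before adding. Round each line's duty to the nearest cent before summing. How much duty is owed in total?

Line 1 (5929.19.67, Talova, 3,725 units, ¥694,973.25):
Base rate for 5929.19.67 is ¥6.64/unit.
5929.19.67 has an FTA preferential rate, but origin Talova is not Galova; base rate stands.
The additional-duty order on 5929.19.67 targets Orara, not Talova; it does not apply.
Duty = 3,725 × ¥6.64 = ¥24,734.00.
Line 2 (7063.08.48, Galova, 1,533 kg, ¥280,048.44):
Base rate for 7063.08.48 is 20.5%.
Origin Galova qualifies under the Galia–Galova agreement and 7063.08.48 is covered: preferential rate Free applies instead.
Duty = ¥280,048.44 × 0% = ¥0.00.
Line 3 (9301.60.32, Galova, 5,354 kg, ¥1,307,553.88):
Code 9301.60.32 is under a tariff-rate quota (threshold 4,745 kg). In-quota: 4,745 kg at 4%; over-quota: 609 kg at 32.5%.
Pro-rata value split: in-quota = ¥1,307,553.88 × 4,745/5,354 = ¥1,158,823.90; over-quota = ¥1,307,553.88 − ¥1,158,823.90 = ¥148,729.98.
In-quota duty = ¥1,158,823.90 × 4% = ¥46,352.96. Over-quota duty = ¥148,729.98 × 32.5% = ¥48,337.24.
Line duty = ¥46,352.96 + ¥48,337.24 = ¥94,690.20.
Total = ¥24,734.00 + ¥0.00 + ¥94,690.20 = ¥119,424.20.

¥119,424.20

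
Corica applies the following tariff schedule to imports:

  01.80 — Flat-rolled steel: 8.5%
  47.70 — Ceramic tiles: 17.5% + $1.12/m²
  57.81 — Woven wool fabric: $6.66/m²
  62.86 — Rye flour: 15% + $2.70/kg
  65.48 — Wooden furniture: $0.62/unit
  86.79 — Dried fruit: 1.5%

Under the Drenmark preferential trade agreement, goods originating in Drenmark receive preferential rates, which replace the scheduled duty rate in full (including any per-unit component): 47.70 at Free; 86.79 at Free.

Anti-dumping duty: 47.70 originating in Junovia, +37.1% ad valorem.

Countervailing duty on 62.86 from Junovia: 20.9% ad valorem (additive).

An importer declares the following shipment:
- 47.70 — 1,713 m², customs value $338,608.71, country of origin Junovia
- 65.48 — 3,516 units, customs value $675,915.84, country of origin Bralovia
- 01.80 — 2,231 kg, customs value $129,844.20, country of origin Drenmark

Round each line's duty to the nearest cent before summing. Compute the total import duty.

Line 1 (47.70, Junovia, 1,713 m², $338,608.71):
Base rate for 47.70 is 17.5% + $1.12/m².
47.70 has an FTA preferential rate, but origin Junovia is not Drenmark; base rate stands.
Additional duty on 47.70 from Junovia: +37.1%. Applied ad valorem rate: 17.5% + 37.1% = 54.6%.
Duty = $338,608.71 × 54.6% + 1,713 × $1.12 = $186,798.92.
Line 2 (65.48, Bralovia, 3,516 units, $675,915.84):
Base rate for 65.48 is $0.62/unit.
Duty = 3,516 × $0.62 = $2,179.92.
Line 3 (01.80, Drenmark, 2,231 kg, $129,844.20):
Base rate for 01.80 is 8.5%.
Origin Drenmark is the FTA partner but 01.80 is not on the preference list; base rate stands.
Duty = $129,844.20 × 8.5% = $11,036.76.
Total = $186,798.92 + $2,179.92 + $11,036.76 = $200,015.60.

$200,015.60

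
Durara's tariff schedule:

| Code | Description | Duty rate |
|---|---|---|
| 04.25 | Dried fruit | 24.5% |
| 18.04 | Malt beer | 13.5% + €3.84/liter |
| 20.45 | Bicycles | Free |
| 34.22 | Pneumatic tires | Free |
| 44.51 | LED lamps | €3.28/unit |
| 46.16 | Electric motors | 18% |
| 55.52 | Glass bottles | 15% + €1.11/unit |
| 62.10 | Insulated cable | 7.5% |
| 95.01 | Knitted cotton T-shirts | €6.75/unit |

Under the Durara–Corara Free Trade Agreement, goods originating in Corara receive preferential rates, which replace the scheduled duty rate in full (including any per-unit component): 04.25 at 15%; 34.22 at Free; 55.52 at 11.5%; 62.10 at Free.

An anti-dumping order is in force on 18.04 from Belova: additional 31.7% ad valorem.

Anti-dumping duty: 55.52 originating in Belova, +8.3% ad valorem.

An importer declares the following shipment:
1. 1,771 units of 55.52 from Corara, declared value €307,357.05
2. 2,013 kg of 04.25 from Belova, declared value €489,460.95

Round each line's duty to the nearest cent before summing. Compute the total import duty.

Line 1 (55.52, Corara, 1,771 units, €307,357.05):
Base rate for 55.52 is 15% + €1.11/unit.
Origin Corara qualifies under the Durara–Corara agreement and 55.52 is covered: preferential rate 11.5% applies instead.
The additional-duty order on 55.52 targets Belova, not Corara; it does not apply.
Duty = €307,357.05 × 11.5% = €35,346.06.
Line 2 (04.25, Belova, 2,013 kg, €489,460.95):
Base rate for 04.25 is 24.5%.
04.25 has an FTA preferential rate, but origin Belova is not Corara; base rate stands.
Duty = €489,460.95 × 24.5% = €119,917.93.
Total = €35,346.06 + €119,917.93 = €155,263.99.

€155,263.99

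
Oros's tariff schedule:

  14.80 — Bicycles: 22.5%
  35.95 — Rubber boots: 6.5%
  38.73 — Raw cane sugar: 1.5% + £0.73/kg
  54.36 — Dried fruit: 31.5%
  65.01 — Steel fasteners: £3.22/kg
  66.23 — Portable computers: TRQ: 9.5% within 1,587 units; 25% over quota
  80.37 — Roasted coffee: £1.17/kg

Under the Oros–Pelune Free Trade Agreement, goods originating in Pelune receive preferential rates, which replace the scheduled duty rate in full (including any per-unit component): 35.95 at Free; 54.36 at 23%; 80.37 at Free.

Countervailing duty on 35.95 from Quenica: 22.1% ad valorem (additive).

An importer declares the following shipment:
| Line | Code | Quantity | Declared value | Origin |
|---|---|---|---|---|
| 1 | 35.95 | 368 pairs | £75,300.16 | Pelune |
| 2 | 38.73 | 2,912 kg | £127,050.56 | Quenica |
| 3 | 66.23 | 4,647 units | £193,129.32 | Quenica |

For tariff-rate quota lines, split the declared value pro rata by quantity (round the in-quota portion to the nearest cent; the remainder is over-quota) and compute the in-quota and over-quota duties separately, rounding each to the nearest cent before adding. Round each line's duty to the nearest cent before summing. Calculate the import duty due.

Line 1 (35.95, Pelune, 368 pairs, £75,300.16):
Base rate for 35.95 is 6.5%.
Origin Pelune qualifies under the Oros–Pelune agreement and 35.95 is covered: preferential rate Free applies instead.
The additional-duty order on 35.95 targets Quenica, not Pelune; it does not apply.
Duty = £75,300.16 × 0% = £0.00.
Line 2 (38.73, Quenica, 2,912 kg, £127,050.56):
Base rate for 38.73 is 1.5% + £0.73/kg.
Duty = £127,050.56 × 1.5% + 2,912 × £0.73 = £4,031.52.
Line 3 (66.23, Quenica, 4,647 units, £193,129.32):
Code 66.23 is under a tariff-rate quota (threshold 1,587 units). In-quota: 1,587 units at 9.5%; over-quota: 3,060 units at 25%.
Pro-rata value split: in-quota = £193,129.32 × 1,587/4,647 = £65,955.72; over-quota = £193,129.32 − £65,955.72 = £127,173.60.
In-quota duty = £65,955.72 × 9.5% = £6,265.79. Over-quota duty = £127,173.60 × 25% = £31,793.40.
Line duty = £6,265.79 + £31,793.40 = £38,059.19.
Total = £0.00 + £4,031.52 + £38,059.19 = £42,090.71.

£42,090.71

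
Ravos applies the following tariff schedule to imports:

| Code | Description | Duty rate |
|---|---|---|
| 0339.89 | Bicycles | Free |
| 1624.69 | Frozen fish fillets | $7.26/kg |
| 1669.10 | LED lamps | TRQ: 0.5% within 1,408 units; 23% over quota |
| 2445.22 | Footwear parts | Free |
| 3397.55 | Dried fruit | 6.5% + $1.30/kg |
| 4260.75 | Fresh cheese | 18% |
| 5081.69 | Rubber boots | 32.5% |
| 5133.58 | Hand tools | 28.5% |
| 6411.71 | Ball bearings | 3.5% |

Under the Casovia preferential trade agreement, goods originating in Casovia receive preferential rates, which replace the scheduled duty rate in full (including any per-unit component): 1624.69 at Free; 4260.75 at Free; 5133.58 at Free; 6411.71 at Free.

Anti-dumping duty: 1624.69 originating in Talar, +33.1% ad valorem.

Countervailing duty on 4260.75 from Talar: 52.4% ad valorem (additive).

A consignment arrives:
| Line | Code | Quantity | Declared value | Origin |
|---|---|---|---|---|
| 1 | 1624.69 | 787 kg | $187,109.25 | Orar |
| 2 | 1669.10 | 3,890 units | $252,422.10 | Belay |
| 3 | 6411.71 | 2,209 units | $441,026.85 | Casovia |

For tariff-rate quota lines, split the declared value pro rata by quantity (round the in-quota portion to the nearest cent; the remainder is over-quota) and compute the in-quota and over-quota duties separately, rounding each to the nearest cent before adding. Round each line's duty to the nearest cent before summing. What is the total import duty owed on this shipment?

Line 1 (1624.69, Orar, 787 kg, $187,109.25):
Base rate for 1624.69 is $7.26/kg.
1624.69 has an FTA preferential rate, but origin Orar is not Casovia; base rate stands.
The additional-duty order on 1624.69 targets Talar, not Orar; it does not apply.
Duty = 787 × $7.26 = $5,713.62.
Line 2 (1669.10, Belay, 3,890 units, $252,422.10):
Code 1669.10 is under a tariff-rate quota (threshold 1,408 units). In-quota: 1,408 units at 0.5%; over-quota: 2,482 units at 23%.
Pro-rata value split: in-quota = $252,422.10 × 1,408/3,890 = $91,365.12; over-quota = $252,422.10 − $91,365.12 = $161,056.98.
In-quota duty = $91,365.12 × 0.5% = $456.83. Over-quota duty = $161,056.98 × 23% = $37,043.11.
Line duty = $456.83 + $37,043.11 = $37,499.94.
Line 3 (6411.71, Casovia, 2,209 units, $441,026.85):
Base rate for 6411.71 is 3.5%.
Origin Casovia qualifies under the Ravos–Casovia agreement and 6411.71 is covered: preferential rate Free applies instead.
Duty = $441,026.85 × 0% = $0.00.
Total = $5,713.62 + $37,499.94 + $0.00 = $43,213.56.

$43,213.56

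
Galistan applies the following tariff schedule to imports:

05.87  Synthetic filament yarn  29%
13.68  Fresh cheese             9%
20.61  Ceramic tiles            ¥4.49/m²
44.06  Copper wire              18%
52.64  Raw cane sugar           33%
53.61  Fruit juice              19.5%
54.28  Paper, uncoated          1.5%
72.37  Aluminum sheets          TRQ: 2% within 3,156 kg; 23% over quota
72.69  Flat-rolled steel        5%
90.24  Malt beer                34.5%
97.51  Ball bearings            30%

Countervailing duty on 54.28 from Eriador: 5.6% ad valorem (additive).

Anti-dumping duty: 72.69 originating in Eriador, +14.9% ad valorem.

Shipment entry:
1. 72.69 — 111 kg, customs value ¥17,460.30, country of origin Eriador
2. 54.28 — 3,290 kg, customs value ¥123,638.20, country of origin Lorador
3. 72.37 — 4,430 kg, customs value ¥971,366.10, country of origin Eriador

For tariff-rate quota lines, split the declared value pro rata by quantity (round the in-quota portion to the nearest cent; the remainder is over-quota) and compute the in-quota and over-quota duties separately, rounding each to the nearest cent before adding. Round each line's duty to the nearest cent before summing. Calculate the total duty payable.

Line 1 (72.69, Eriador, 111 kg, ¥17,460.30):
Base rate for 72.69 is 5%.
Additional duty on 72.69 from Eriador: +14.9%. Applied ad valorem rate: 5% + 14.9% = 19.9%.
Duty = ¥17,460.30 × 19.9% = ¥3,474.60.
Line 2 (54.28, Lorador, 3,290 kg, ¥123,638.20):
Base rate for 54.28 is 1.5%.
The additional-duty order on 54.28 targets Eriador, not Lorador; it does not apply.
Duty = ¥123,638.20 × 1.5% = ¥1,854.57.
Line 3 (72.37, Eriador, 4,430 kg, ¥971,366.10):
Code 72.37 is under a tariff-rate quota (threshold 3,156 kg). In-quota: 3,156 kg at 2%; over-quota: 1,274 kg at 23%.
Pro-rata value split: in-quota = ¥971,366.10 × 3,156/4,430 = ¥692,016.12; over-quota = ¥971,366.10 − ¥692,016.12 = ¥279,349.98.
In-quota duty = ¥692,016.12 × 2% = ¥13,840.32. Over-quota duty = ¥279,349.98 × 23% = ¥64,250.50.
Line duty = ¥13,840.32 + ¥64,250.50 = ¥78,090.82.
Total = ¥3,474.60 + ¥1,854.57 + ¥78,090.82 = ¥83,419.99.

¥83,419.99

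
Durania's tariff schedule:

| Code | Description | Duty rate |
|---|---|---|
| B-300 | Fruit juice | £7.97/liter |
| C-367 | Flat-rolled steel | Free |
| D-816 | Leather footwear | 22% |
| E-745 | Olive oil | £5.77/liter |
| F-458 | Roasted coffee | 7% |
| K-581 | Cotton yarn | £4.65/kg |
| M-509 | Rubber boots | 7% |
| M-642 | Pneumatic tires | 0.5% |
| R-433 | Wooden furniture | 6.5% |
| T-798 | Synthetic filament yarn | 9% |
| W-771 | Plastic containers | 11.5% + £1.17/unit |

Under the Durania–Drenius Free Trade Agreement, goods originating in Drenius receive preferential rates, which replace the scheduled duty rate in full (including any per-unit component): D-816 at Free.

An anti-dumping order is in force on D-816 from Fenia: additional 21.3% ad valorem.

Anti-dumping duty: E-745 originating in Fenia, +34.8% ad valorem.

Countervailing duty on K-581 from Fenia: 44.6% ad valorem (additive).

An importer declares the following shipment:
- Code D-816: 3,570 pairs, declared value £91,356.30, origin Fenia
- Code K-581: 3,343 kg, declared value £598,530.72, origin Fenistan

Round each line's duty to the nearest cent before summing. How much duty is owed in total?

£55,102.23

Line 1 (D-816, Fenia, 3,570 pairs, £91,356.30):
Base rate for D-816 is 22%.
D-816 has an FTA preferential rate, but origin Fenia is not Drenius; base rate stands.
Additional duty on D-816 from Fenia: +21.3%. Applied ad valorem rate: 22% + 21.3% = 43.3%.
Duty = £91,356.30 × 43.3% = £39,557.28.
Line 2 (K-581, Fenistan, 3,343 kg, £598,530.72):
Base rate for K-581 is £4.65/kg.
The additional-duty order on K-581 targets Fenia, not Fenistan; it does not apply.
Duty = 3,343 × £4.65 = £15,544.95.
Total = £39,557.28 + £15,544.95 = £55,102.23.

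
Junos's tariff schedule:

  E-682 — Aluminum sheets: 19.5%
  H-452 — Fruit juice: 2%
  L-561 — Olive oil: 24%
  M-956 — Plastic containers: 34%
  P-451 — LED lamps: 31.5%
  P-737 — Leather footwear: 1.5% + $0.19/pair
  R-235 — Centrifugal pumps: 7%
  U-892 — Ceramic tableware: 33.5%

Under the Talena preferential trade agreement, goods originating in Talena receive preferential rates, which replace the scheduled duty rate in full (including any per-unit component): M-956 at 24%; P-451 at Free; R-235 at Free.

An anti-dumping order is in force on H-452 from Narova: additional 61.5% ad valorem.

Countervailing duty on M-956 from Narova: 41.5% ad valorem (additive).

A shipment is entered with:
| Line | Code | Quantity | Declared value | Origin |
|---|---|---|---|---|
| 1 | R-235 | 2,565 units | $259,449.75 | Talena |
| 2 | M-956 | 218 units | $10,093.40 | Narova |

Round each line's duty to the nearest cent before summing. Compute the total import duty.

Line 1 (R-235, Talena, 2,565 units, $259,449.75):
Base rate for R-235 is 7%.
Origin Talena qualifies under the Junos–Talena agreement and R-235 is covered: preferential rate Free applies instead.
Duty = $259,449.75 × 0% = $0.00.
Line 2 (M-956, Narova, 218 units, $10,093.40):
Base rate for M-956 is 34%.
M-956 has an FTA preferential rate, but origin Narova is not Talena; base rate stands.
Additional duty on M-956 from Narova: +41.5%. Applied ad valorem rate: 34% + 41.5% = 75.5%.
Duty = $10,093.40 × 75.5% = $7,620.52.
Total = $0.00 + $7,620.52 = $7,620.52.

$7,620.52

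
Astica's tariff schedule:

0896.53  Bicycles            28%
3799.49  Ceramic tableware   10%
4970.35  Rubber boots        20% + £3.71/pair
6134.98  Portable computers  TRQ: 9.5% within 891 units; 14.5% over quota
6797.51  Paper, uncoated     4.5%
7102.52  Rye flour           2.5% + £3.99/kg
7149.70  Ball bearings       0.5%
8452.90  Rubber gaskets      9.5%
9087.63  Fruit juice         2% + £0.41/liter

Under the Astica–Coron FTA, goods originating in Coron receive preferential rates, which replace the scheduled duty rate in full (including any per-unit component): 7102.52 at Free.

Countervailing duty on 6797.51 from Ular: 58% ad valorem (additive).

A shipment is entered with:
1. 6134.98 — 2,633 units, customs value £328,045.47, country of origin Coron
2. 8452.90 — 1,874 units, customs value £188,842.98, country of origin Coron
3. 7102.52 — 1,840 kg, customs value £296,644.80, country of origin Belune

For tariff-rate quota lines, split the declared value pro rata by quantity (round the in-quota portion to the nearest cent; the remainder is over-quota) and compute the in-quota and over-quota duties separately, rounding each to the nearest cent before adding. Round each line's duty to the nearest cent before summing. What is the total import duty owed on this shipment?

Line 1 (6134.98, Coron, 2,633 units, £328,045.47):
Code 6134.98 is under a tariff-rate quota (threshold 891 units). In-quota: 891 units at 9.5%; over-quota: 1,742 units at 14.5%.
Pro-rata value split: in-quota = £328,045.47 × 891/2,633 = £111,009.69; over-quota = £328,045.47 − £111,009.69 = £217,035.78.
In-quota duty = £111,009.69 × 9.5% = £10,545.92. Over-quota duty = £217,035.78 × 14.5% = £31,470.19.
Line duty = £10,545.92 + £31,470.19 = £42,016.11.
Line 2 (8452.90, Coron, 1,874 units, £188,842.98):
Base rate for 8452.90 is 9.5%.
Origin Coron is the FTA partner but 8452.90 is not on the preference list; base rate stands.
Duty = £188,842.98 × 9.5% = £17,940.08.
Line 3 (7102.52, Belune, 1,840 kg, £296,644.80):
Base rate for 7102.52 is 2.5% + £3.99/kg.
7102.52 has an FTA preferential rate, but origin Belune is not Coron; base rate stands.
Duty = £296,644.80 × 2.5% + 1,840 × £3.99 = £14,757.72.
Total = £42,016.11 + £17,940.08 + £14,757.72 = £74,713.91.

£74,713.91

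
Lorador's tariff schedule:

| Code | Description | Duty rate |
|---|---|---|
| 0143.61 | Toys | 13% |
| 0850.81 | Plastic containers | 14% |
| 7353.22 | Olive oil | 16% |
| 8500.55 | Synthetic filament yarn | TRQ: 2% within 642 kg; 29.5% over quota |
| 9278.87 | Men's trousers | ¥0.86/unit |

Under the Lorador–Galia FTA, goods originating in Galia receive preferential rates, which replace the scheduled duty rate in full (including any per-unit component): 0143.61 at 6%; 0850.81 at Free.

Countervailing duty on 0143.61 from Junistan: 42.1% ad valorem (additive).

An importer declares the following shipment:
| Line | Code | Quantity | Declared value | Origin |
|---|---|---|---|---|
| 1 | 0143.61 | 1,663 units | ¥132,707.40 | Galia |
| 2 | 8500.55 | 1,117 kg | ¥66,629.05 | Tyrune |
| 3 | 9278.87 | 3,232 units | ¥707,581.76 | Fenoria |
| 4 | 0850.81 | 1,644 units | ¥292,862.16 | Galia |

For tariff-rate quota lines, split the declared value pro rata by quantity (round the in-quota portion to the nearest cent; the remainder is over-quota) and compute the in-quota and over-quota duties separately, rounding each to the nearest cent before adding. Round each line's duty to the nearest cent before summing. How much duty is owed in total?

Line 1 (0143.61, Galia, 1,663 units, ¥132,707.40):
Base rate for 0143.61 is 13%.
Origin Galia qualifies under the Lorador–Galia agreement and 0143.61 is covered: preferential rate 6% applies instead.
The additional-duty order on 0143.61 targets Junistan, not Galia; it does not apply.
Duty = ¥132,707.40 × 6% = ¥7,962.44.
Line 2 (8500.55, Tyrune, 1,117 kg, ¥66,629.05):
Code 8500.55 is under a tariff-rate quota (threshold 642 kg). In-quota: 642 kg at 2%; over-quota: 475 kg at 29.5%.
Pro-rata value split: in-quota = ¥66,629.05 × 642/1,117 = ¥38,295.30; over-quota = ¥66,629.05 − ¥38,295.30 = ¥28,333.75.
In-quota duty = ¥38,295.30 × 2% = ¥765.91. Over-quota duty = ¥28,333.75 × 29.5% = ¥8,358.46.
Line duty = ¥765.91 + ¥8,358.46 = ¥9,124.37.
Line 3 (9278.87, Fenoria, 3,232 units, ¥707,581.76):
Base rate for 9278.87 is ¥0.86/unit.
Duty = 3,232 × ¥0.86 = ¥2,779.52.
Line 4 (0850.81, Galia, 1,644 units, ¥292,862.16):
Base rate for 0850.81 is 14%.
Origin Galia qualifies under the Lorador–Galia agreement and 0850.81 is covered: preferential rate Free applies instead.
Duty = ¥292,862.16 × 0% = ¥0.00.
Total = ¥7,962.44 + ¥9,124.37 + ¥2,779.52 + ¥0.00 = ¥19,866.33.

¥19,866.33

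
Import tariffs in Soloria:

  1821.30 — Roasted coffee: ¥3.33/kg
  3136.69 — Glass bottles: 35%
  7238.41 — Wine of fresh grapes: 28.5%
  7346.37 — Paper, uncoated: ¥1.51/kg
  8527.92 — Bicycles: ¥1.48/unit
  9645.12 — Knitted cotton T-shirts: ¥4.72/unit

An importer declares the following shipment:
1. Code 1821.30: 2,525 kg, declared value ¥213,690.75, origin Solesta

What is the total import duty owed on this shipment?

¥8,408.25

Line 1 (1821.30, Solesta, 2,525 kg, ¥213,690.75):
Base rate for 1821.30 is ¥3.33/kg.
Duty = 2,525 × ¥3.33 = ¥8,408.25.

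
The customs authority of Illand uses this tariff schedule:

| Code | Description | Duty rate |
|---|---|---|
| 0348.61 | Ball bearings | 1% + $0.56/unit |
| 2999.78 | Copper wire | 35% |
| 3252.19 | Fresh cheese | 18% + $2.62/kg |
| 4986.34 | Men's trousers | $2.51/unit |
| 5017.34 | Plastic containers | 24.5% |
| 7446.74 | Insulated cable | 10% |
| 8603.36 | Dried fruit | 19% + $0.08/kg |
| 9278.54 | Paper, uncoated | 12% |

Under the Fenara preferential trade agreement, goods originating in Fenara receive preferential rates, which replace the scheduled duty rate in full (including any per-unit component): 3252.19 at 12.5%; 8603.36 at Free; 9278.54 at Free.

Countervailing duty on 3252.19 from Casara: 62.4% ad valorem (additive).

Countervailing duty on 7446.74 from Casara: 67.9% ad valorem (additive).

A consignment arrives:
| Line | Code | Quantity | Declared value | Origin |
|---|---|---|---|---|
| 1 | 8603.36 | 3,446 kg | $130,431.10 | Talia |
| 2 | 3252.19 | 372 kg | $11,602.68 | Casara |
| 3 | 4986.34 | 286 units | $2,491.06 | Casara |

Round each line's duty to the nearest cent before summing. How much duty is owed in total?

$36,078.64

Line 1 (8603.36, Talia, 3,446 kg, $130,431.10):
Base rate for 8603.36 is 19% + $0.08/kg.
8603.36 has an FTA preferential rate, but origin Talia is not Fenara; base rate stands.
Duty = $130,431.10 × 19% + 3,446 × $0.08 = $25,057.59.
Line 2 (3252.19, Casara, 372 kg, $11,602.68):
Base rate for 3252.19 is 18% + $2.62/kg.
3252.19 has an FTA preferential rate, but origin Casara is not Fenara; base rate stands.
Additional duty on 3252.19 from Casara: +62.4%. Applied ad valorem rate: 18% + 62.4% = 80.4%.
Duty = $11,602.68 × 80.4% + 372 × $2.62 = $10,303.19.
Line 3 (4986.34, Casara, 286 units, $2,491.06):
Base rate for 4986.34 is $2.51/unit.
Duty = 286 × $2.51 = $717.86.
Total = $25,057.59 + $10,303.19 + $717.86 = $36,078.64.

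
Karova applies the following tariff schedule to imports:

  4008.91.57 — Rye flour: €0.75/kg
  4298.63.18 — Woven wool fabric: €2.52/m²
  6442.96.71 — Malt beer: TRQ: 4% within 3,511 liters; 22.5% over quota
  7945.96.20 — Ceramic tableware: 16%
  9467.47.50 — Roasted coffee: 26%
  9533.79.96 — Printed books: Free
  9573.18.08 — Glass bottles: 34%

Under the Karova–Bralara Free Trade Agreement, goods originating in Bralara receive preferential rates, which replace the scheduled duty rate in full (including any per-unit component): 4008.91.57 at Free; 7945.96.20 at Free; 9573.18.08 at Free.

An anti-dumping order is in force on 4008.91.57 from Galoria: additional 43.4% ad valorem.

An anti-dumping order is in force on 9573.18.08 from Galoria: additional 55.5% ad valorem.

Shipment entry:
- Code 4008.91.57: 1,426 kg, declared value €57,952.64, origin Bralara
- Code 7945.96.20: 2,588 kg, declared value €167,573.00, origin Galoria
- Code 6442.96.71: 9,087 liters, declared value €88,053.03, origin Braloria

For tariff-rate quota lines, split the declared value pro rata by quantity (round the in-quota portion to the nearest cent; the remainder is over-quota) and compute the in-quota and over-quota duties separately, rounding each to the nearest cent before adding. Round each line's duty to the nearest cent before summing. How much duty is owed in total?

€40,329.61

Line 1 (4008.91.57, Bralara, 1,426 kg, €57,952.64):
Base rate for 4008.91.57 is €0.75/kg.
Origin Bralara qualifies under the Karova–Bralara agreement and 4008.91.57 is covered: preferential rate Free applies instead.
The additional-duty order on 4008.91.57 targets Galoria, not Bralara; it does not apply.
Duty = €57,952.64 × 0% = €0.00.
Line 2 (7945.96.20, Galoria, 2,588 kg, €167,573.00):
Base rate for 7945.96.20 is 16%.
7945.96.20 has an FTA preferential rate, but origin Galoria is not Bralara; base rate stands.
Duty = €167,573.00 × 16% = €26,811.68.
Line 3 (6442.96.71, Braloria, 9,087 liters, €88,053.03):
Code 6442.96.71 is under a tariff-rate quota (threshold 3,511 liters). In-quota: 3,511 liters at 4%; over-quota: 5,576 liters at 22.5%.
Pro-rata value split: in-quota = €88,053.03 × 3,511/9,087 = €34,021.59; over-quota = €88,053.03 − €34,021.59 = €54,031.44.
In-quota duty = €34,021.59 × 4% = €1,360.86. Over-quota duty = €54,031.44 × 22.5% = €12,157.07.
Line duty = €1,360.86 + €12,157.07 = €13,517.93.
Total = €0.00 + €26,811.68 + €13,517.93 = €40,329.61.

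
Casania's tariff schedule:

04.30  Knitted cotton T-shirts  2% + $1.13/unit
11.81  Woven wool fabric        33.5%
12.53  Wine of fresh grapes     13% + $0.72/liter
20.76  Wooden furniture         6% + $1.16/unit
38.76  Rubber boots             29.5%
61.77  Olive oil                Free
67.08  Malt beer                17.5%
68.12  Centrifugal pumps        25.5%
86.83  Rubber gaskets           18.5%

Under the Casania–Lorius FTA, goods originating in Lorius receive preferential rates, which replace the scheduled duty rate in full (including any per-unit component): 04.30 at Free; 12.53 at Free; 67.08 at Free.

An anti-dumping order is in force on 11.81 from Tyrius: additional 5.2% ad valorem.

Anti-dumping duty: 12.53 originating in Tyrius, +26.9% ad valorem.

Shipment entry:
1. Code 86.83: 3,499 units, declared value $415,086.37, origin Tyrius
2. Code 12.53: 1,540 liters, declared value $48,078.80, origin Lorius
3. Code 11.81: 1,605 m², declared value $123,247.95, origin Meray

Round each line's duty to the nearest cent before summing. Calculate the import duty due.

$118,079.04

Line 1 (86.83, Tyrius, 3,499 units, $415,086.37):
Base rate for 86.83 is 18.5%.
Duty = $415,086.37 × 18.5% = $76,790.98.
Line 2 (12.53, Lorius, 1,540 liters, $48,078.80):
Base rate for 12.53 is 13% + $0.72/liter.
Origin Lorius qualifies under the Casania–Lorius agreement and 12.53 is covered: preferential rate Free applies instead.
The additional-duty order on 12.53 targets Tyrius, not Lorius; it does not apply.
Duty = $48,078.80 × 0% = $0.00.
Line 3 (11.81, Meray, 1,605 m², $123,247.95):
Base rate for 11.81 is 33.5%.
The additional-duty order on 11.81 targets Tyrius, not Meray; it does not apply.
Duty = $123,247.95 × 33.5% = $41,288.06.
Total = $76,790.98 + $0.00 + $41,288.06 = $118,079.04.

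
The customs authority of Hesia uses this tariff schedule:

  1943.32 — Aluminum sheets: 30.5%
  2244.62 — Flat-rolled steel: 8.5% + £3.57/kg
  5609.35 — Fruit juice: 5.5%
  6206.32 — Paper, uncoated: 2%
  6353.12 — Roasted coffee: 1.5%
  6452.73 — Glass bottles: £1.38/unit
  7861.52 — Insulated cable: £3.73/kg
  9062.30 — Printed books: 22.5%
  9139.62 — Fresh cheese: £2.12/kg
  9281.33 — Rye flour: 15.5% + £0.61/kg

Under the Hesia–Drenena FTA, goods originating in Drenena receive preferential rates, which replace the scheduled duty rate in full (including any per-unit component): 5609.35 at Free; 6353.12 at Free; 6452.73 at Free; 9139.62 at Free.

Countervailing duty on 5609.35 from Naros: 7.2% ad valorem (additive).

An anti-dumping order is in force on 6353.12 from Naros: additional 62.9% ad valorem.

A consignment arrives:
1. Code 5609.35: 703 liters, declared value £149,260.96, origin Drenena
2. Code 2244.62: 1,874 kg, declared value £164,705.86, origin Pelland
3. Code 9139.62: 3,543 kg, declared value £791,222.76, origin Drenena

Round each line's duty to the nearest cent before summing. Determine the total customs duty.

Line 1 (5609.35, Drenena, 703 liters, £149,260.96):
Base rate for 5609.35 is 5.5%.
Origin Drenena qualifies under the Hesia–Drenena agreement and 5609.35 is covered: preferential rate Free applies instead.
The additional-duty order on 5609.35 targets Naros, not Drenena; it does not apply.
Duty = £149,260.96 × 0% = £0.00.
Line 2 (2244.62, Pelland, 1,874 kg, £164,705.86):
Base rate for 2244.62 is 8.5% + £3.57/kg.
Duty = £164,705.86 × 8.5% + 1,874 × £3.57 = £20,690.18.
Line 3 (9139.62, Drenena, 3,543 kg, £791,222.76):
Base rate for 9139.62 is £2.12/kg.
Origin Drenena qualifies under the Hesia–Drenena agreement and 9139.62 is covered: preferential rate Free applies instead.
Duty = £791,222.76 × 0% = £0.00.
Total = £0.00 + £20,690.18 + £0.00 = £20,690.18.

£20,690.18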